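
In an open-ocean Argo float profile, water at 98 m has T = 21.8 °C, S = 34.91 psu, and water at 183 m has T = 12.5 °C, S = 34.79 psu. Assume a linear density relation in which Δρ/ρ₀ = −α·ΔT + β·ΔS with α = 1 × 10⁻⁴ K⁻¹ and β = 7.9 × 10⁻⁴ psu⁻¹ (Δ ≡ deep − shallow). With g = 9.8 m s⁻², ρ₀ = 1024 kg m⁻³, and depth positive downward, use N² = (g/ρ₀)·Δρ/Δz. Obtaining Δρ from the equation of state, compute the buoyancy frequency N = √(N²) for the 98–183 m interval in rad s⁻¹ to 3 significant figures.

9.81 × 10⁻³ rad s⁻¹

ΔT = -9.3 K, ΔS = -0.12 psu (deep − shallow).
Δρ/ρ₀ = −αΔT + βΔS = 9.30 × 10⁻⁴ − 9.48 × 10⁻⁵ = 8.352 × 10⁻⁴, so Δρ ≈ 0.8552 kg m⁻³.
N² = (g/ρ₀)·Δρ/Δz = g·(Δρ/ρ₀)/Δz = 9.8 × 8.352 × 10⁻⁴ / 85 = 9.6294 × 10⁻⁵ s⁻².
N = √(9.6294 × 10⁻⁵) = 9.8130 × 10⁻³ rad s⁻¹ ≈ 9.81 × 10⁻³ rad s⁻¹.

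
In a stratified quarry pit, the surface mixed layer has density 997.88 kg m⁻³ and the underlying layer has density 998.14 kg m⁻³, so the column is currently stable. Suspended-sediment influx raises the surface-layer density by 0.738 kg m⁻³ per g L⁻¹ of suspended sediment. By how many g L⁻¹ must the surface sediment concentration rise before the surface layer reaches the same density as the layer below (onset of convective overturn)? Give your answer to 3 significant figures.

Density deficit of the surface layer: 998.14 − 997.88 = 0.26 kg m⁻³.
Required change = 0.26 / 0.738 = 0.352 g L⁻¹.

0.352 g L⁻¹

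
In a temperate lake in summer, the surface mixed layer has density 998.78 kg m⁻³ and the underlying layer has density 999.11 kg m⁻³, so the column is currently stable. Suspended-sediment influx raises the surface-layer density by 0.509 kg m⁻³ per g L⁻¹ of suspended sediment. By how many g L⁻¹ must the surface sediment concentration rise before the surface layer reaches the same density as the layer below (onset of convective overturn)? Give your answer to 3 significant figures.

0.648 g L⁻¹

Density deficit of the surface layer: 999.11 − 998.78 = 0.33 kg m⁻³.
Required change = 0.33 / 0.509 = 0.648 g L⁻¹.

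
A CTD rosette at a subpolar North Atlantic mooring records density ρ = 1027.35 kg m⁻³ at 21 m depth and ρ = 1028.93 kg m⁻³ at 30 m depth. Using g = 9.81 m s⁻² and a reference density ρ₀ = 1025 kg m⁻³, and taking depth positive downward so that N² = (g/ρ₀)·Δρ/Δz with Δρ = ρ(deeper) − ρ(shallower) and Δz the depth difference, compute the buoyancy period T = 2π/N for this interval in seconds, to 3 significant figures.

Δρ = 1028.93 − 1027.35 = 1.58 kg m⁻³ over Δz = 30 − 21 = 9 m.
N² = (9.81/1025) × (1.58/9) = 1.6802 × 10⁻³ s⁻².
N = √(1.6802 × 10⁻³) = 0.040990 rad s⁻¹, so T = 2π/N = 153.29 s ≈ 153 s.

153 s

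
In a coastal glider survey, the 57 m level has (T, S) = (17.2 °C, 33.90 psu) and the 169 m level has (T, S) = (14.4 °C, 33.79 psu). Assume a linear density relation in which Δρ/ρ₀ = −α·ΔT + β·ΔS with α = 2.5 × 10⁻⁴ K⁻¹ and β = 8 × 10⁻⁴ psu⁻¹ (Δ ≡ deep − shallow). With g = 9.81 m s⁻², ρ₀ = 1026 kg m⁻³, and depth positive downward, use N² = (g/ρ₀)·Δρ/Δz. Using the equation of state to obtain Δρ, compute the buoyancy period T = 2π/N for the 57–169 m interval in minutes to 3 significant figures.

14.3 min

ΔT = -2.8 K, ΔS = -0.11 psu (deep − shallow).
Δρ/ρ₀ = −αΔT + βΔS = 7.00 × 10⁻⁴ − 8.80 × 10⁻⁵ = 6.12 × 10⁻⁴, so Δρ ≈ 0.6279 kg m⁻³.
N² = (g/ρ₀)·Δρ/Δz = g·(Δρ/ρ₀)/Δz = 9.81 × 6.12 × 10⁻⁴ / 112 = 5.3605 × 10⁻⁵ s⁻².
N = √(5.3605 × 10⁻⁵) = 7.3215 × 10⁻³ rad s⁻¹ → T = 2π/N = 858.18 s = 14.303 min ≈ 14.3 min.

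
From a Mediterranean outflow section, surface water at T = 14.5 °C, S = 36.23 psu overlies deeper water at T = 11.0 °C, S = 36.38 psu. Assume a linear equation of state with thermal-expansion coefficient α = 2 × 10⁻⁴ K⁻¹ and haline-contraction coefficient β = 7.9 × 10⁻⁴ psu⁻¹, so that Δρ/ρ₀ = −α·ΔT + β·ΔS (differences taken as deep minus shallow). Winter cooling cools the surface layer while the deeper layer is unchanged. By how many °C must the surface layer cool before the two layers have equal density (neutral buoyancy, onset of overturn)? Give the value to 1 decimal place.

Neutral buoyancy requires Δρ = 0, i.e. −α(T_deep − T_surf′) + β(S_deep − S_surf) = 0.
T_surf′ = T_deep − (β/α)·ΔS = 11.0 − (7.9 × 10⁻⁴/2 × 10⁻⁴)·(+0.15) = 10.408 °C.
Cooling required: 14.5 − (10.408) = 4.092 °C.

4.1 °C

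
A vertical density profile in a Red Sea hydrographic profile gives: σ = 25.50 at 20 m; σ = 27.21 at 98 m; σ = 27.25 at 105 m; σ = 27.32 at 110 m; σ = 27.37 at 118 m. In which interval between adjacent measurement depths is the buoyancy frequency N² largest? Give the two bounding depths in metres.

Compute the density gradient over each adjacent pair:
  20–98 m: Δρ/Δz = 1.71/78 = 0.022 kg m⁻⁴
  98–105 m: Δρ/Δz = 0.04/7 = 5.7 × 10⁻³ kg m⁻⁴
  105–110 m: Δρ/Δz = 0.07/5 = 0.014 kg m⁻⁴
  110–118 m: Δρ/Δz = 0.05/8 = 6.3 × 10⁻³ kg m⁻⁴
The largest gradient is in the 20–98 m interval — the pycnocline.

20–98 m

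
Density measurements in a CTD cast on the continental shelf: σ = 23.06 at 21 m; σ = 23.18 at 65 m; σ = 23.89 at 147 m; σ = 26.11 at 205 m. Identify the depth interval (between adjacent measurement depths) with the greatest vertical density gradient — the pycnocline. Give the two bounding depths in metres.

147–205 m

Compute the density gradient over each adjacent pair:
  21–65 m: Δρ/Δz = 0.12/44 = 2.7 × 10⁻³ kg m⁻⁴
  65–147 m: Δρ/Δz = 0.71/82 = 8.7 × 10⁻³ kg m⁻⁴
  147–205 m: Δρ/Δz = 2.22/58 = 0.038 kg m⁻⁴
The largest gradient is in the 147–205 m interval — the pycnocline.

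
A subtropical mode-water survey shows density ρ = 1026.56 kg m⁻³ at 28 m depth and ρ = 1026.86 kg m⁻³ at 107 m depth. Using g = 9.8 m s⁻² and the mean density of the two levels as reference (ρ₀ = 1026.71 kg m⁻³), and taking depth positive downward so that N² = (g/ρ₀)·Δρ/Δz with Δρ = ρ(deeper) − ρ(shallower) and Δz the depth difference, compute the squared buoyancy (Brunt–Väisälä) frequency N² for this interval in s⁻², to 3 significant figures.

3.62 × 10⁻⁵ s⁻²

Δρ = 1026.86 − 1026.56 = 0.30 kg m⁻³ over Δz = 107 − 28 = 79 m.
N² = (9.8/1026.71) × (0.30/79) = 3.6247 × 10⁻⁵ s⁻² ≈ 3.62 × 10⁻⁵ s⁻².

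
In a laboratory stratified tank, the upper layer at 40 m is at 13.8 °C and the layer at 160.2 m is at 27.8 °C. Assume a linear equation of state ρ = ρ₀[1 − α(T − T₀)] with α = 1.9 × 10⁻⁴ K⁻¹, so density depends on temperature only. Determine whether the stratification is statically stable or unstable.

ΔT = 27.8 − 13.8 = +14.0 K, so Δρ/ρ₀ = −αΔT = -2.66 × 10⁻³.
Δρ/ρ₀ < 0, so Δρ < 0: deeper water is lighter → statically unstable; the column would overturn.

unstable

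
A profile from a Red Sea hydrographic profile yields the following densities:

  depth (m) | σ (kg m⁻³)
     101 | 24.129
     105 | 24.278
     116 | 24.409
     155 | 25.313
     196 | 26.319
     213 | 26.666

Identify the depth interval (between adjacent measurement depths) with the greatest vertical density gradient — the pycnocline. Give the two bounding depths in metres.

Compute the density gradient over each adjacent pair:
  101–105 m: Δρ/Δz = 0.149/4 = 0.037 kg m⁻⁴
  105–116 m: Δρ/Δz = 0.131/11 = 0.012 kg m⁻⁴
  116–155 m: Δρ/Δz = 0.904/39 = 0.023 kg m⁻⁴
  155–196 m: Δρ/Δz = 1.006/41 = 0.025 kg m⁻⁴
  196–213 m: Δρ/Δz = 0.347/17 = 0.020 kg m⁻⁴
The largest gradient is in the 101–105 m interval — the pycnocline.

101–105 m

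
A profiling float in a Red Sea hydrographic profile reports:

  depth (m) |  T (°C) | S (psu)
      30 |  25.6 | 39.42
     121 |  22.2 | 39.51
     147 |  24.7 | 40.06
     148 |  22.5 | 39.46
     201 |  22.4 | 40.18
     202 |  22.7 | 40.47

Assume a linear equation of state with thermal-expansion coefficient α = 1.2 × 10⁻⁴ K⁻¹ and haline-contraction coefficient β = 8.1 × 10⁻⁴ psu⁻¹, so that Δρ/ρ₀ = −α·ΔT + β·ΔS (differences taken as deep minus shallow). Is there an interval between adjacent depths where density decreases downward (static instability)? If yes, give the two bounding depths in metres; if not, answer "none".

Evaluate Δρ/ρ₀ = −αΔT + βΔS across each adjacent pair:
  30–121 m: −αΔT+βΔS = −(1.2 × 10⁻⁴)(-3.4)+(8.1 × 10⁻⁴)(+0.09) = 4.8 × 10⁻⁴ → stable
  121–147 m: −αΔT+βΔS = −(1.2 × 10⁻⁴)(+2.5)+(8.1 × 10⁻⁴)(+0.55) = 1.5 × 10⁻⁴ → stable
  147–148 m: −αΔT+βΔS = −(1.2 × 10⁻⁴)(-2.2)+(8.1 × 10⁻⁴)(-0.60) = -2.2 × 10⁻⁴ → UNSTABLE
  148–201 m: −αΔT+βΔS = −(1.2 × 10⁻⁴)(-0.1)+(8.1 × 10⁻⁴)(+0.72) = 6.0 × 10⁻⁴ → stable
  201–202 m: −αΔT+βΔS = −(1.2 × 10⁻⁴)(+0.3)+(8.1 × 10⁻⁴)(+0.29) = 2.0 × 10⁻⁴ → stable
The 147–148 m interval has Δρ < 0: lighter water underlies denser water.

147–148 m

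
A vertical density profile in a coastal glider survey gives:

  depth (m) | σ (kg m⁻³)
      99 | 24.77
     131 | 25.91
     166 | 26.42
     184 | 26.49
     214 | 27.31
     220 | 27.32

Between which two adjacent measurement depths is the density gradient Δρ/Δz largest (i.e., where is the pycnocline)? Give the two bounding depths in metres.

99–131 m

Compute the density gradient over each adjacent pair:
  99–131 m: Δρ/Δz = 1.14/32 = 0.036 kg m⁻⁴
  131–166 m: Δρ/Δz = 0.51/35 = 0.015 kg m⁻⁴
  166–184 m: Δρ/Δz = 0.07/18 = 3.9 × 10⁻³ kg m⁻⁴
  184–214 m: Δρ/Δz = 0.82/30 = 0.027 kg m⁻⁴
  214–220 m: Δρ/Δz = 0.01/6 = 1.7 × 10⁻³ kg m⁻⁴
The largest gradient is in the 99–131 m interval — the pycnocline.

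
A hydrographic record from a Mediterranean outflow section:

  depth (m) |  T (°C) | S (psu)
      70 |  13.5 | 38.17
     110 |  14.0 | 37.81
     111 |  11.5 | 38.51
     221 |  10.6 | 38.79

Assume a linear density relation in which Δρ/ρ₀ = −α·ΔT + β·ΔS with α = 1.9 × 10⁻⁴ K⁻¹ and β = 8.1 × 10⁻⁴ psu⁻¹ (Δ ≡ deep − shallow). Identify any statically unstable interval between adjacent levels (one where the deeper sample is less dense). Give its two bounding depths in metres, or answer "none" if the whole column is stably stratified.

Evaluate Δρ/ρ₀ = −αΔT + βΔS across each adjacent pair:
  70–110 m: −αΔT+βΔS = −(1.9 × 10⁻⁴)(+0.5)+(8.1 × 10⁻⁴)(-0.36) = -3.9 × 10⁻⁴ → UNSTABLE
  110–111 m: −αΔT+βΔS = −(1.9 × 10⁻⁴)(-2.5)+(8.1 × 10⁻⁴)(+0.70) = 1.0 × 10⁻³ → stable
  111–221 m: −αΔT+βΔS = −(1.9 × 10⁻⁴)(-0.9)+(8.1 × 10⁻⁴)(+0.28) = 4.0 × 10⁻⁴ → stable
The 70–110 m interval has Δρ < 0: lighter water underlies denser water.

70–110 m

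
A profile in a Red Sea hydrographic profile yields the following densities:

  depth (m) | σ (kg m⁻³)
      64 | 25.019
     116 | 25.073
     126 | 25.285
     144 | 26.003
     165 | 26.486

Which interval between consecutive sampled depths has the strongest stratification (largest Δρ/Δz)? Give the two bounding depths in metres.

126–144 m

Compute the density gradient over each adjacent pair:
  64–116 m: Δρ/Δz = 0.054/52 = 1.0 × 10⁻³ kg m⁻⁴
  116–126 m: Δρ/Δz = 0.212/10 = 0.021 kg m⁻⁴
  126–144 m: Δρ/Δz = 0.718/18 = 0.040 kg m⁻⁴
  144–165 m: Δρ/Δz = 0.483/21 = 0.023 kg m⁻⁴
The largest gradient is in the 126–144 m interval — the pycnocline.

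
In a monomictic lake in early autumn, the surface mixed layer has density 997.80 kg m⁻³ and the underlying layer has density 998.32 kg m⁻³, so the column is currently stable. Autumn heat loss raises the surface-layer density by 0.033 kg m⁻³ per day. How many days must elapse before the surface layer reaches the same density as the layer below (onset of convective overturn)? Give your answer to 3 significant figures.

15.8 days

Density deficit of the surface layer: 998.32 − 997.80 = 0.52 kg m⁻³.
Required change = 0.52 / 0.033 = 15.8 days.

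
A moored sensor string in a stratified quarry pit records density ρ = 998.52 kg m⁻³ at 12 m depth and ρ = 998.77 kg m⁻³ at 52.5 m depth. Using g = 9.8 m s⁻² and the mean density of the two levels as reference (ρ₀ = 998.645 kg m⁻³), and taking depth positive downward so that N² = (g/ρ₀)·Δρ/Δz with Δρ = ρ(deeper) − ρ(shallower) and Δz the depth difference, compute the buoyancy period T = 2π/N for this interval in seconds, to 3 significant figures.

Δρ = 998.77 − 998.52 = 0.25 kg m⁻³ over Δz = 52.5 − 12 = 40.5 m.
N² = (9.8/998.645) × (0.25/40.5) = 6.0576 × 10⁻⁵ s⁻².
N = √(6.0576 × 10⁻⁵) = 7.7831 × 10⁻³ rad s⁻¹, so T = 2π/N = 807.29 s ≈ 807 s.

807 s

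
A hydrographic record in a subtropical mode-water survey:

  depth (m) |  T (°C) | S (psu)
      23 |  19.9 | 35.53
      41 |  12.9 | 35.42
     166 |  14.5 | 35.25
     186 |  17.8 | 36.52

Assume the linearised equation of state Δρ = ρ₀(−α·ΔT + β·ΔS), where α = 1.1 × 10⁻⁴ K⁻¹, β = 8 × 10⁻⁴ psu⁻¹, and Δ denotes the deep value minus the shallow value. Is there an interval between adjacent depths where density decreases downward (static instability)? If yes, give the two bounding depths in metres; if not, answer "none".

41–166 m

Evaluate Δρ/ρ₀ = −αΔT + βΔS across each adjacent pair:
  23–41 m: −αΔT+βΔS = −(1.1 × 10⁻⁴)(-7.0)+(8 × 10⁻⁴)(-0.11) = 6.8 × 10⁻⁴ → stable
  41–166 m: −αΔT+βΔS = −(1.1 × 10⁻⁴)(+1.6)+(8 × 10⁻⁴)(-0.17) = -3.1 × 10⁻⁴ → UNSTABLE
  166–186 m: −αΔT+βΔS = −(1.1 × 10⁻⁴)(+3.3)+(8 × 10⁻⁴)(+1.27) = 6.5 × 10⁻⁴ → stable
The 41–166 m interval has Δρ < 0: lighter water underlies denser water.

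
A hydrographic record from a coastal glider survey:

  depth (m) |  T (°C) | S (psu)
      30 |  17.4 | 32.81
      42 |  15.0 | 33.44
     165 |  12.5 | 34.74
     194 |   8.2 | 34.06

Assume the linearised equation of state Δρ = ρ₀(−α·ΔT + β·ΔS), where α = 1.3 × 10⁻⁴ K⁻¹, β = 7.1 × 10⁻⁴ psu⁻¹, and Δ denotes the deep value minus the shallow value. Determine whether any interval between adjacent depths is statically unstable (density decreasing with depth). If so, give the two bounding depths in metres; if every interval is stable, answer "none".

Evaluate Δρ/ρ₀ = −αΔT + βΔS across each adjacent pair:
  30–42 m: −αΔT+βΔS = −(1.3 × 10⁻⁴)(-2.4)+(7.1 × 10⁻⁴)(+0.63) = 7.6 × 10⁻⁴ → stable
  42–165 m: −αΔT+βΔS = −(1.3 × 10⁻⁴)(-2.5)+(7.1 × 10⁻⁴)(+1.30) = 1.2 × 10⁻³ → stable
  165–194 m: −αΔT+βΔS = −(1.3 × 10⁻⁴)(-4.3)+(7.1 × 10⁻⁴)(-0.68) = 7.6 × 10⁻⁵ → stable
Every interval has Δρ > 0: the column is stably stratified throughout.

none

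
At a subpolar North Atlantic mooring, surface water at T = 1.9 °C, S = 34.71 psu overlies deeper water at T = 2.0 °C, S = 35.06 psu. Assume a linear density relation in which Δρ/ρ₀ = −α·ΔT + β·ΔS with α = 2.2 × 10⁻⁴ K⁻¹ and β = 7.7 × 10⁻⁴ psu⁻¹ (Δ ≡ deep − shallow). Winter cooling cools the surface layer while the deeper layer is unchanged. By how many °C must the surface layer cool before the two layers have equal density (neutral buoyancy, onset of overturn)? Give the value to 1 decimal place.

Neutral buoyancy requires Δρ = 0, i.e. −α(T_deep − T_surf′) + β(S_deep − S_surf) = 0.
T_surf′ = T_deep − (β/α)·ΔS = 2.0 − (7.7 × 10⁻⁴/2.2 × 10⁻⁴)·(+0.35) = 0.775 °C.
Cooling required: 1.9 − (0.775) = 1.125 °C.

1.1 °C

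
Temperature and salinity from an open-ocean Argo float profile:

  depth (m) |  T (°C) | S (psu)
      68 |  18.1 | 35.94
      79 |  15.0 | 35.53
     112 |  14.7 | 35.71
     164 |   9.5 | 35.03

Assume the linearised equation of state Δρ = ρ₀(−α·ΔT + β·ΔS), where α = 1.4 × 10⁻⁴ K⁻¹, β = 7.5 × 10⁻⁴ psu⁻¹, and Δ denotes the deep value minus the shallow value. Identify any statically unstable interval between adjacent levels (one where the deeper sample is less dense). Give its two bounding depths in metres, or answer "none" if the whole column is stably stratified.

none

Evaluate Δρ/ρ₀ = −αΔT + βΔS across each adjacent pair:
  68–79 m: −αΔT+βΔS = −(1.4 × 10⁻⁴)(-3.1)+(7.5 × 10⁻⁴)(-0.41) = 1.3 × 10⁻⁴ → stable
  79–112 m: −αΔT+βΔS = −(1.4 × 10⁻⁴)(-0.3)+(7.5 × 10⁻⁴)(+0.18) = 1.8 × 10⁻⁴ → stable
  112–164 m: −αΔT+βΔS = −(1.4 × 10⁻⁴)(-5.2)+(7.5 × 10⁻⁴)(-0.68) = 2.2 × 10⁻⁴ → stable
Every interval has Δρ > 0: the column is stably stratified throughout.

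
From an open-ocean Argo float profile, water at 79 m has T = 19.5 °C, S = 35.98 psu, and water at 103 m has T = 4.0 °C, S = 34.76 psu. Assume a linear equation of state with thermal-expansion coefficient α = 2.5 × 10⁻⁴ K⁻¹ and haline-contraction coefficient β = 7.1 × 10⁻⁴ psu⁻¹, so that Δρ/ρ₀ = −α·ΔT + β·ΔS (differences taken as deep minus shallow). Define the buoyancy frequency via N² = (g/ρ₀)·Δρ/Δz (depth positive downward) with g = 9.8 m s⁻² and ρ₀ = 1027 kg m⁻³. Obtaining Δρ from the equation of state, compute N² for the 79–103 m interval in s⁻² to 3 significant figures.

ΔT = -15.5 K, ΔS = -1.22 psu (deep − shallow).
Δρ/ρ₀ = −αΔT + βΔS = 3.875 × 10⁻³ − 8.662 × 10⁻⁴ = 3.0088 × 10⁻³, so Δρ ≈ 3.090 kg m⁻³.
N² = (g/ρ₀)·Δρ/Δz = g·(Δρ/ρ₀)/Δz = 9.8 × 3.0088 × 10⁻³ / 24 = 1.2286 × 10⁻³ s⁻² ≈ 1.23 × 10⁻³ s⁻².

1.23 × 10⁻³ s⁻²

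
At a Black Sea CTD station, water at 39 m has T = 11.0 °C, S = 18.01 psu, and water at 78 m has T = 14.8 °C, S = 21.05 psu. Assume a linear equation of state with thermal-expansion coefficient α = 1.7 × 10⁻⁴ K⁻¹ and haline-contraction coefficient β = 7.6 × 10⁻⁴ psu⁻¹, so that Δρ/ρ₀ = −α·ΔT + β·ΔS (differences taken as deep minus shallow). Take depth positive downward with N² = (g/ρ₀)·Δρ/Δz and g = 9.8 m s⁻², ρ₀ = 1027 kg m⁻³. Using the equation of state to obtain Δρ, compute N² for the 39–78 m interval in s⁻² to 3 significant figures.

4.18 × 10⁻⁴ s⁻²

ΔT = +3.8 K, ΔS = +3.04 psu (deep − shallow).
Δρ/ρ₀ = −αΔT + βΔS = -6.46 × 10⁻⁴ + 2.3104 × 10⁻³ = 1.6644 × 10⁻³, so Δρ ≈ 1.709 kg m⁻³.
N² = (g/ρ₀)·Δρ/Δz = g·(Δρ/ρ₀)/Δz = 9.8 × 1.6644 × 10⁻³ / 39 = 4.1823 × 10⁻⁴ s⁻² ≈ 4.18 × 10⁻⁴ s⁻².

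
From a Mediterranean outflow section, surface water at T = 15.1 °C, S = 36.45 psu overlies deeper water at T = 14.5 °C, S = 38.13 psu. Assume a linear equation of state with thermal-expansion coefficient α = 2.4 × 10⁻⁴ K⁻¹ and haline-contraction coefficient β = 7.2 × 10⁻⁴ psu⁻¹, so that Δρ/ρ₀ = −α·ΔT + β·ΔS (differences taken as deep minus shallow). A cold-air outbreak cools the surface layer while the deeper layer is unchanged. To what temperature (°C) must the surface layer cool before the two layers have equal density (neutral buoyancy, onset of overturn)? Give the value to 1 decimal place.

Neutral buoyancy requires Δρ = 0, i.e. −α(T_deep − T_surf′) + β(S_deep − S_surf) = 0.
T_surf′ = T_deep − (β/α)·ΔS = 14.5 − (7.2 × 10⁻⁴/2.4 × 10⁻⁴)·(+1.68) = 9.460 °C.
Cooling required: 15.1 − (9.460) = 5.640 °C.

9.5 °C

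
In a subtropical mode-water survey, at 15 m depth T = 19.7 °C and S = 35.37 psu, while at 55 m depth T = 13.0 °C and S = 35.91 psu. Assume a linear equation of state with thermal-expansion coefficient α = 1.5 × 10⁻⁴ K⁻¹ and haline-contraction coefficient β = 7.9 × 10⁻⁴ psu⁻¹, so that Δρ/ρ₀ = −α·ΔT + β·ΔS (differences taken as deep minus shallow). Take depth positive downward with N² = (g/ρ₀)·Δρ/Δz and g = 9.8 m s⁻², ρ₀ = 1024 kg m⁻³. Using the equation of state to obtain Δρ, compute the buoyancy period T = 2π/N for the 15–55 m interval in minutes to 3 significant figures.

ΔT = -6.7 K, ΔS = +0.54 psu (deep − shallow).
Δρ/ρ₀ = −αΔT + βΔS = 1.005 × 10⁻³ + 4.266 × 10⁻⁴ = 1.4316 × 10⁻³, so Δρ ≈ 1.466 kg m⁻³.
N² = (g/ρ₀)·Δρ/Δz = g·(Δρ/ρ₀)/Δz = 9.8 × 1.4316 × 10⁻³ / 40 = 3.5074 × 10⁻⁴ s⁻².
N = √(3.5074 × 10⁻⁴) = 0.018728 rad s⁻¹ → T = 2π/N = 335.50 s = 5.5917 min ≈ 5.59 min.

5.59 min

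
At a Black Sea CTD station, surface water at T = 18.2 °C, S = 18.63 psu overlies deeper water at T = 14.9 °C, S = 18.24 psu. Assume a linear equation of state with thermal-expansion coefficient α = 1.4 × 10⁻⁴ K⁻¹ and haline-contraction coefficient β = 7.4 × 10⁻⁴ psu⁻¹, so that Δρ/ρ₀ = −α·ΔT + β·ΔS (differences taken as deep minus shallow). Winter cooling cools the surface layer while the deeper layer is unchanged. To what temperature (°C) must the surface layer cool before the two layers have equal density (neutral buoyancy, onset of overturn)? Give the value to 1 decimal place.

Neutral buoyancy requires Δρ = 0, i.e. −α(T_deep − T_surf′) + β(S_deep − S_surf) = 0.
T_surf′ = T_deep − (β/α)·ΔS = 14.9 − (7.4 × 10⁻⁴/1.4 × 10⁻⁴)·(-0.39) = 16.961 °C.
Cooling required: 18.2 − (16.961) = 1.239 °C.

17.0 °C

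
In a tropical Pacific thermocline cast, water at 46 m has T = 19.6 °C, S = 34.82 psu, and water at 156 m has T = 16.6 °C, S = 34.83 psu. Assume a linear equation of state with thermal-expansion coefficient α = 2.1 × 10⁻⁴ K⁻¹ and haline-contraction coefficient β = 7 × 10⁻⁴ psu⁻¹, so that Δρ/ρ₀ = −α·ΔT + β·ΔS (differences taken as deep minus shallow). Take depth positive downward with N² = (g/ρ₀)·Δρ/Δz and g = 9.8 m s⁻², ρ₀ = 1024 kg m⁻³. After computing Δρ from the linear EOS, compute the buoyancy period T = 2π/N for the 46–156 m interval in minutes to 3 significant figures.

13.9 min

ΔT = -3.0 K, ΔS = +0.01 psu (deep − shallow).
Δρ/ρ₀ = −αΔT + βΔS = 6.30 × 10⁻⁴ + 7.00 × 10⁻⁶ = 6.37 × 10⁻⁴, so Δρ ≈ 0.6523 kg m⁻³.
N² = (g/ρ₀)·Δρ/Δz = g·(Δρ/ρ₀)/Δz = 9.8 × 6.37 × 10⁻⁴ / 110 = 5.6751 × 10⁻⁵ s⁻².
N = √(5.6751 × 10⁻⁵) = 7.5333 × 10⁻³ rad s⁻¹ → T = 2π/N = 834.05 s = 13.901 min ≈ 13.9 min.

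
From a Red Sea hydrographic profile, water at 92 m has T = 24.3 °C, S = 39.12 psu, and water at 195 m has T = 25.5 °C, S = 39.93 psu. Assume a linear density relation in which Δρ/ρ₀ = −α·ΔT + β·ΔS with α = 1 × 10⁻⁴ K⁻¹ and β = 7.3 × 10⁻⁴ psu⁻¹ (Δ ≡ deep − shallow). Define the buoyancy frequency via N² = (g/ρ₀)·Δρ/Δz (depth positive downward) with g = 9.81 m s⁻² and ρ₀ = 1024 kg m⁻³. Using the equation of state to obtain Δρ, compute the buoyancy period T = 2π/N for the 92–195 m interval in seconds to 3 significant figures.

938 s

ΔT = +1.2 K, ΔS = +0.81 psu (deep − shallow).
Δρ/ρ₀ = −αΔT + βΔS = -1.20 × 10⁻⁴ + 5.913 × 10⁻⁴ = 4.713 × 10⁻⁴, so Δρ ≈ 0.4826 kg m⁻³.
N² = (g/ρ₀)·Δρ/Δz = g·(Δρ/ρ₀)/Δz = 9.81 × 4.713 × 10⁻⁴ / 103 = 4.4888 × 10⁻⁵ s⁻².
N = √(4.4888 × 10⁻⁵) = 6.6999 × 10⁻³ rad s⁻¹ → T = 2π/N = 937.80 s ≈ 938 s.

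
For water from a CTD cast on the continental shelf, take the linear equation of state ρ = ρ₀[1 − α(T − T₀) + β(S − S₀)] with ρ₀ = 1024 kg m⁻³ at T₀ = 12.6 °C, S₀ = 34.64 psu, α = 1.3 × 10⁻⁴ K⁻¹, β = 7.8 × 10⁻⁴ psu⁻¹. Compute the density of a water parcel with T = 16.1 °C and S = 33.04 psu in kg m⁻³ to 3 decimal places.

1022.256 kg m⁻³

T − T₀ = +3.5 K, S − S₀ = -1.60 psu.
Bracket = 1 − α·(+3.5) + β·(-1.60) = 1 + (-1.703 × 10⁻³) = 0.9982970.
ρ = 1024 × 0.9982970 = 1022.256 kg m⁻³.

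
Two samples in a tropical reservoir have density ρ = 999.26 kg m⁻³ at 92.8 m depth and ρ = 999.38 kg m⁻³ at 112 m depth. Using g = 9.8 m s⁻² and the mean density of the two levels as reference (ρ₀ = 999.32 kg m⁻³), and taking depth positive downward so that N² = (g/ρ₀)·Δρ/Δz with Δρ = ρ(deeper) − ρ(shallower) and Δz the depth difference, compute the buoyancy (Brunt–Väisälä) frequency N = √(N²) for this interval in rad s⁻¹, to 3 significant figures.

7.83 × 10⁻³ rad s⁻¹

Δρ = 999.38 − 999.26 = 0.12 kg m⁻³ over Δz = 112 − 92.8 = 19.2 m.
N² = (9.8/999.32) × (0.12/19.2) = 6.1292 × 10⁻⁵ s⁻².
N = √(6.1292 × 10⁻⁵) = 7.8289 × 10⁻³ rad s⁻¹ ≈ 7.83 × 10⁻³ rad s⁻¹.
Since Δρ > 0 the layer is stably stratified.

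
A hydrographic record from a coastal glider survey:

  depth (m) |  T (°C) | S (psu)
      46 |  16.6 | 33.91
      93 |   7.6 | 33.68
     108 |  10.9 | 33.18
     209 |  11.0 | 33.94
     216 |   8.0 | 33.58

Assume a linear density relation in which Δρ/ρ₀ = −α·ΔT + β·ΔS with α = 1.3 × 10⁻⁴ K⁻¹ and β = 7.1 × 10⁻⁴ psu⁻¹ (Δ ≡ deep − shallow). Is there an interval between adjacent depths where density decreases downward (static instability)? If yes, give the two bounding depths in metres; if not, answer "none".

Evaluate Δρ/ρ₀ = −αΔT + βΔS across each adjacent pair:
  46–93 m: −αΔT+βΔS = −(1.3 × 10⁻⁴)(-9.0)+(7.1 × 10⁻⁴)(-0.23) = 1.0 × 10⁻³ → stable
  93–108 m: −αΔT+βΔS = −(1.3 × 10⁻⁴)(+3.3)+(7.1 × 10⁻⁴)(-0.50) = -7.8 × 10⁻⁴ → UNSTABLE
  108–209 m: −αΔT+βΔS = −(1.3 × 10⁻⁴)(+0.1)+(7.1 × 10⁻⁴)(+0.76) = 5.3 × 10⁻⁴ → stable
  209–216 m: −αΔT+βΔS = −(1.3 × 10⁻⁴)(-3.0)+(7.1 × 10⁻⁴)(-0.36) = 1.3 × 10⁻⁴ → stable
The 93–108 m interval has Δρ < 0: lighter water underlies denser water.

93–108 m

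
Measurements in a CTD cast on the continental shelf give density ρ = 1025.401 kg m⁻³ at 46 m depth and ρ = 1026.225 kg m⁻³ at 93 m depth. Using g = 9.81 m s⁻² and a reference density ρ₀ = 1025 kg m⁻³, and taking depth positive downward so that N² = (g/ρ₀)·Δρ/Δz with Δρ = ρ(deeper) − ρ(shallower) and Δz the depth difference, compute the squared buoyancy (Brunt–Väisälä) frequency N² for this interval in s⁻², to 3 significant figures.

Δρ = 1026.225 − 1025.401 = 0.824 kg m⁻³ over Δz = 93 − 46 = 47 m.
N² = (9.81/1025) × (0.824/47) = 1.6779 × 10⁻⁴ s⁻² ≈ 1.68 × 10⁻⁴ s⁻².

1.68 × 10⁻⁴ s⁻²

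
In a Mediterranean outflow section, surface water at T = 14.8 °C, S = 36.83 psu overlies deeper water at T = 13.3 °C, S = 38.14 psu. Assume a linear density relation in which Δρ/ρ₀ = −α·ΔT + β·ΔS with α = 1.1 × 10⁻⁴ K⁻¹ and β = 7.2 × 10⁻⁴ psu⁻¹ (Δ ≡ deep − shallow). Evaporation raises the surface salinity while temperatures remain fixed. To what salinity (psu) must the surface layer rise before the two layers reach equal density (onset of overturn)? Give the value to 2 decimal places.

38.37 psu

Neutral buoyancy requires −α(T_deep − T_surf) + β(S_deep − S_surf′) = 0.
S_surf′ = S_deep − (α/β)·ΔT = 38.14 − (1.1 × 10⁻⁴/7.2 × 10⁻⁴)·(-1.5) = 38.3692 psu.
Increase required: 38.3692 − 36.83 = 1.5392 psu.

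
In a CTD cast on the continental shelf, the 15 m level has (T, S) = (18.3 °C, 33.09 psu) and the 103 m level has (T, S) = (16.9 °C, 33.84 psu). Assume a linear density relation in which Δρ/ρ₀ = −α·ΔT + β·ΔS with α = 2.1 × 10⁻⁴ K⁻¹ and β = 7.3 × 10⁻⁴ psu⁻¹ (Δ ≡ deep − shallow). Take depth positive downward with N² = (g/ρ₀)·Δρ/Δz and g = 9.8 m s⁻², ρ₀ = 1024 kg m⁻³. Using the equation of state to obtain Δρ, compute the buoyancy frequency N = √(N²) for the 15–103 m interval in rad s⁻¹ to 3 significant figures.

ΔT = -1.4 K, ΔS = +0.75 psu (deep − shallow).
Δρ/ρ₀ = −αΔT + βΔS = 2.94 × 10⁻⁴ + 5.475 × 10⁻⁴ = 8.415 × 10⁻⁴, so Δρ ≈ 0.8617 kg m⁻³.
N² = (g/ρ₀)·Δρ/Δz = g·(Δρ/ρ₀)/Δz = 9.8 × 8.415 × 10⁻⁴ / 88 = 9.3713 × 10⁻⁵ s⁻².
N = √(9.3713 × 10⁻⁵) = 9.6805 × 10⁻³ rad s⁻¹ ≈ 9.68 × 10⁻³ rad s⁻¹.

9.68 × 10⁻³ rad s⁻¹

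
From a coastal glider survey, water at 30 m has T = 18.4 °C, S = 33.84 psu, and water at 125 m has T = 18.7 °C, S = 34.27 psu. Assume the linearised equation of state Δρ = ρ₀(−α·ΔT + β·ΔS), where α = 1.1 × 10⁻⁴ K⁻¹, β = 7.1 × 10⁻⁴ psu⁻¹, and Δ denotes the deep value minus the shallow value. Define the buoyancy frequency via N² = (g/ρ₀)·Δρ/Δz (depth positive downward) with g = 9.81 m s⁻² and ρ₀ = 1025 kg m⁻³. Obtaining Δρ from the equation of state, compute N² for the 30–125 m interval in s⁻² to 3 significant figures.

2.81 × 10⁻⁵ s⁻²

ΔT = +0.3 K, ΔS = +0.43 psu (deep − shallow).
Δρ/ρ₀ = −αΔT + βΔS = -3.30 × 10⁻⁵ + 3.053 × 10⁻⁴ = 2.723 × 10⁻⁴, so Δρ ≈ 0.2791 kg m⁻³.
N² = (g/ρ₀)·Δρ/Δz = g·(Δρ/ρ₀)/Δz = 9.81 × 2.723 × 10⁻⁴ / 95 = 2.8119 × 10⁻⁵ s⁻² ≈ 2.81 × 10⁻⁵ s⁻².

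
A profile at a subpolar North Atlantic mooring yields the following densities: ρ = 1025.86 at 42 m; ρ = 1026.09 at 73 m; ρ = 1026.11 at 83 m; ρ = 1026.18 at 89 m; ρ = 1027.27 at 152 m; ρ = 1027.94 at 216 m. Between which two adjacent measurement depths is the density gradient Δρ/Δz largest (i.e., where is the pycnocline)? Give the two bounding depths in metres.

89–152 m

Compute the density gradient over each adjacent pair:
  42–73 m: Δρ/Δz = 0.23/31 = 7.4 × 10⁻³ kg m⁻⁴
  73–83 m: Δρ/Δz = 0.02/10 = 2.0 × 10⁻³ kg m⁻⁴
  83–89 m: Δρ/Δz = 0.07/6 = 0.012 kg m⁻⁴
  89–152 m: Δρ/Δz = 1.09/63 = 0.017 kg m⁻⁴
  152–216 m: Δρ/Δz = 0.67/64 = 0.010 kg m⁻⁴
The largest gradient is in the 89–152 m interval — the pycnocline.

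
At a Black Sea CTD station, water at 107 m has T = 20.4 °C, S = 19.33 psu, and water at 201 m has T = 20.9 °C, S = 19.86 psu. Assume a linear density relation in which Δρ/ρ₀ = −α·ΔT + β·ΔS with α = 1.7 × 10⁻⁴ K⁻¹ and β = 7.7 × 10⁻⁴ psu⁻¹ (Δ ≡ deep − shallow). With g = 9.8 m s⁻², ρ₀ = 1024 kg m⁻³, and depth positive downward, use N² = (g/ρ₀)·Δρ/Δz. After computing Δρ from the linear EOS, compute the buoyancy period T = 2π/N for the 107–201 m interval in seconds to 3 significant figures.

ΔT = +0.5 K, ΔS = +0.53 psu (deep − shallow).
Δρ/ρ₀ = −αΔT + βΔS = -8.50 × 10⁻⁵ + 4.081 × 10⁻⁴ = 3.231 × 10⁻⁴, so Δρ ≈ 0.3309 kg m⁻³.
N² = (g/ρ₀)·Δρ/Δz = g·(Δρ/ρ₀)/Δz = 9.8 × 3.231 × 10⁻⁴ / 94 = 3.3685 × 10⁻⁵ s⁻².
N = √(3.3685 × 10⁻⁵) = 5.8039 × 10⁻³ rad s⁻¹ → T = 2π/N = 1.0826 × 10³ s ≈ 1.08 × 10³ s.

1.08 × 10³ s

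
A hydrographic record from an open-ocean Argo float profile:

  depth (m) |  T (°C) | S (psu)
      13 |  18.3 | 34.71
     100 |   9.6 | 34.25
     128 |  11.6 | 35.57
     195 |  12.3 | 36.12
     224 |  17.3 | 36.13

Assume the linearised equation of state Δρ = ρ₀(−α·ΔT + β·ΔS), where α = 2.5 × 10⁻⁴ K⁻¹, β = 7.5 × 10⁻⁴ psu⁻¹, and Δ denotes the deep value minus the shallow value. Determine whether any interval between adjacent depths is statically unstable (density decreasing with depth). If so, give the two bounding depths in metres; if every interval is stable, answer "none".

Evaluate Δρ/ρ₀ = −αΔT + βΔS across each adjacent pair:
  13–100 m: −αΔT+βΔS = −(2.5 × 10⁻⁴)(-8.7)+(7.5 × 10⁻⁴)(-0.46) = 1.8 × 10⁻³ → stable
  100–128 m: −αΔT+βΔS = −(2.5 × 10⁻⁴)(+2.0)+(7.5 × 10⁻⁴)(+1.32) = 4.9 × 10⁻⁴ → stable
  128–195 m: −αΔT+βΔS = −(2.5 × 10⁻⁴)(+0.7)+(7.5 × 10⁻⁴)(+0.55) = 2.4 × 10⁻⁴ → stable
  195–224 m: −αΔT+βΔS = −(2.5 × 10⁻⁴)(+5.0)+(7.5 × 10⁻⁴)(+0.01) = -1.2 × 10⁻³ → UNSTABLE
The 195–224 m interval has Δρ < 0: lighter water underlies denser water.

195–224 m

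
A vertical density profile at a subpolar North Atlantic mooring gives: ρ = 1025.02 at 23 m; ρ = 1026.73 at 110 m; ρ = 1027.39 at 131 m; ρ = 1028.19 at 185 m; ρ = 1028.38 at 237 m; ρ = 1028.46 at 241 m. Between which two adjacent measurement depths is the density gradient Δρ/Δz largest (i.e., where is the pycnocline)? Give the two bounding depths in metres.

110–131 m

Compute the density gradient over each adjacent pair:
  23–110 m: Δρ/Δz = 1.71/87 = 0.020 kg m⁻⁴
  110–131 m: Δρ/Δz = 0.66/21 = 0.031 kg m⁻⁴
  131–185 m: Δρ/Δz = 0.80/54 = 0.015 kg m⁻⁴
  185–237 m: Δρ/Δz = 0.19/52 = 3.7 × 10⁻³ kg m⁻⁴
  237–241 m: Δρ/Δz = 0.08/4 = 0.020 kg m⁻⁴
The largest gradient is in the 110–131 m interval — the pycnocline.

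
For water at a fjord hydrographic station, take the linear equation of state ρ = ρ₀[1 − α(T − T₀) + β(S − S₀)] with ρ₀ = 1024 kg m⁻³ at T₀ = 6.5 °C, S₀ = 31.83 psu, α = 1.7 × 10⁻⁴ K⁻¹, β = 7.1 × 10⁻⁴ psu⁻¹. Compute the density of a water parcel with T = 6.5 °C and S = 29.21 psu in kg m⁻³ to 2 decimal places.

T − T₀ = +0.0 K, S − S₀ = -2.62 psu.
Bracket = 1 − α·(+0.0) + β·(-2.62) = 1 + (-1.8602 × 10⁻³) = 0.9981398.
ρ = 1024 × 0.9981398 = 1022.10 kg m⁻³.

1022.10 kg m⁻³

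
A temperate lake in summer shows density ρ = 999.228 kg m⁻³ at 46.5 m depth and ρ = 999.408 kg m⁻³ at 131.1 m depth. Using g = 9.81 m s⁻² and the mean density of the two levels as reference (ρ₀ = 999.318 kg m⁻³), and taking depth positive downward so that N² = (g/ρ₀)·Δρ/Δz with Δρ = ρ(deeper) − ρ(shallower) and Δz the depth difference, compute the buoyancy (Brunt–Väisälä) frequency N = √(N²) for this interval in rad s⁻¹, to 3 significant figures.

4.57 × 10⁻³ rad s⁻¹

Δρ = 999.408 − 999.228 = 0.180 kg m⁻³ over Δz = 131.1 − 46.5 = 84.6 m.
N² = (9.81/999.318) × (0.180/84.6) = 2.0887 × 10⁻⁵ s⁻².
N = √(2.0887 × 10⁻⁵) = 4.5702 × 10⁻³ rad s⁻¹ ≈ 4.57 × 10⁻³ rad s⁻¹.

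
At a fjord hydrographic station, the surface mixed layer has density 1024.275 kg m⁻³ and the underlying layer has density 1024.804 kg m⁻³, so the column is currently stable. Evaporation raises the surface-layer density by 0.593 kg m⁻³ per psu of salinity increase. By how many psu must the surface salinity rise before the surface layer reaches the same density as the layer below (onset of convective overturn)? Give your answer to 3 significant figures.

Density deficit of the surface layer: 1024.804 − 1024.275 = 0.529 kg m⁻³.
Required change = 0.529 / 0.593 = 0.892 psu.

0.892 psu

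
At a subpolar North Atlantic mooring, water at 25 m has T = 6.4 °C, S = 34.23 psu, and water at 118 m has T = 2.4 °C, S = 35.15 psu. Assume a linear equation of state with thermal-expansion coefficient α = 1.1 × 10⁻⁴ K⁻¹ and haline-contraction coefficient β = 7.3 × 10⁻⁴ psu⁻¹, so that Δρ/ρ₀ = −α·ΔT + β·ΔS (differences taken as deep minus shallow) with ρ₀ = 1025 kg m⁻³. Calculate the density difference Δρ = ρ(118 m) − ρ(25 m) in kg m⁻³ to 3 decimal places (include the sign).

+1.139 kg m⁻³

ΔT = -4.0 K, ΔS = +0.92 psu (deep − shallow).
Δρ/ρ₀ = −(1.1 × 10⁻⁴)(-4.0) + (7.3 × 10⁻⁴)(+0.92) = 1.1116 × 10⁻³.
Δρ = 1025 × (1.1116 × 10⁻³) = +1.139 kg m⁻³.
Positive Δρ: denser below, stable.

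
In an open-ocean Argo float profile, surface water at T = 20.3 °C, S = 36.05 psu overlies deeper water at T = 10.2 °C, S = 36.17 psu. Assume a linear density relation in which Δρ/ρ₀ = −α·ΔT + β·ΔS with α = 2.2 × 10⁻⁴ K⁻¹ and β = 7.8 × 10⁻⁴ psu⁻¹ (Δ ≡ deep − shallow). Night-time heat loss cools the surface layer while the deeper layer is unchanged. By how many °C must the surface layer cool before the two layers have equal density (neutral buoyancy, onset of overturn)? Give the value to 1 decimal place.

10.5 °C

Neutral buoyancy requires Δρ = 0, i.e. −α(T_deep − T_surf′) + β(S_deep − S_surf) = 0.
T_surf′ = T_deep − (β/α)·ΔS = 10.2 − (7.8 × 10⁻⁴/2.2 × 10⁻⁴)·(+0.12) = 9.775 °C.
Cooling required: 20.3 − (9.775) = 10.525 °C.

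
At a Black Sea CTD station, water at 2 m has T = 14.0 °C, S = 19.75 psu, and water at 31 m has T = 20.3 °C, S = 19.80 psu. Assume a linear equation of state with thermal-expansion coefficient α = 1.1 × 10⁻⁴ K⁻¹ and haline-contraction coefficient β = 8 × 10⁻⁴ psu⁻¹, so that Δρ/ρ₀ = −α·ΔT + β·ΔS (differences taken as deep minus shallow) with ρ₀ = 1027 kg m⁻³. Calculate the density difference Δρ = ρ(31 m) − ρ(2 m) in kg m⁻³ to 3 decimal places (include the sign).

ΔT = +6.3 K, ΔS = +0.05 psu (deep − shallow).
Δρ/ρ₀ = −(1.1 × 10⁻⁴)(+6.3) + (8 × 10⁻⁴)(+0.05) = -6.53 × 10⁻⁴.
Δρ = 1027 × (-6.53 × 10⁻⁴) = -0.671 kg m⁻³.
Negative Δρ: lighter below, statically unstable.

-0.671 kg m⁻³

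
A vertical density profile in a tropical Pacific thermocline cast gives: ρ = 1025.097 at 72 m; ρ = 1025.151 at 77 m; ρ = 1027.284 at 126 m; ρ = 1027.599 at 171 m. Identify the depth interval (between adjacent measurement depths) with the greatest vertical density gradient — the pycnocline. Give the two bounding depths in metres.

77–126 m

Compute the density gradient over each adjacent pair:
  72–77 m: Δρ/Δz = 0.054/5 = 0.011 kg m⁻⁴
  77–126 m: Δρ/Δz = 2.133/49 = 0.044 kg m⁻⁴
  126–171 m: Δρ/Δz = 0.315/45 = 7.0 × 10⁻³ kg m⁻⁴
The largest gradient is in the 77–126 m interval — the pycnocline.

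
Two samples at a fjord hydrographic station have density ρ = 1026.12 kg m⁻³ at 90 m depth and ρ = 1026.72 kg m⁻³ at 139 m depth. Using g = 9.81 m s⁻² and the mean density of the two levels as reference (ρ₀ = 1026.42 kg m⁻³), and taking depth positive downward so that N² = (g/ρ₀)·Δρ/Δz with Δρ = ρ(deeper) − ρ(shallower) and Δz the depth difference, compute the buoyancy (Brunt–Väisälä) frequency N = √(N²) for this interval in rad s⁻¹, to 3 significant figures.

Δρ = 1026.72 − 1026.12 = 0.60 kg m⁻³ over Δz = 139 − 90 = 49 m.
N² = (9.81/1026.42) × (0.60/49) = 1.1703 × 10⁻⁴ s⁻².
N = √(1.1703 × 10⁻⁴) = 0.010818 rad s⁻¹ ≈ 0.0108 rad s⁻¹.

0.0108 rad s⁻¹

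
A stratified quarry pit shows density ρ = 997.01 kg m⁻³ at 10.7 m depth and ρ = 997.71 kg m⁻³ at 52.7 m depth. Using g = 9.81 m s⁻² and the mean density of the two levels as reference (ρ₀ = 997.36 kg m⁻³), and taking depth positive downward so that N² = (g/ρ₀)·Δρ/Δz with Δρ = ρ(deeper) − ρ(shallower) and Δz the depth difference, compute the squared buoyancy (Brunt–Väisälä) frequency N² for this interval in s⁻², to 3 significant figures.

1.64 × 10⁻⁴ s⁻²

Δρ = 997.71 − 997.01 = 0.70 kg m⁻³ over Δz = 52.7 − 10.7 = 42 m.
N² = (9.81/997.36) × (0.70/42) = 1.6393 × 10⁻⁴ s⁻² ≈ 1.64 × 10⁻⁴ s⁻².
A positive N² confirms static stability across the interval.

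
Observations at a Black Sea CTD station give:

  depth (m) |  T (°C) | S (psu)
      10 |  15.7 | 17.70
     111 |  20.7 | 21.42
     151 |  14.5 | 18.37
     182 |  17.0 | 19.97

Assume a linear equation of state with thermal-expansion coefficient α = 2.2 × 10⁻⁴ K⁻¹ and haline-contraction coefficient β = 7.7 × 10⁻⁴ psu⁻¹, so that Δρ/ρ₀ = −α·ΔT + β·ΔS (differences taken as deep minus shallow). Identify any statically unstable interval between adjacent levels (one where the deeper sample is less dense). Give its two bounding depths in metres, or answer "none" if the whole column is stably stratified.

111–151 m

Evaluate Δρ/ρ₀ = −αΔT + βΔS across each adjacent pair:
  10–111 m: −αΔT+βΔS = −(2.2 × 10⁻⁴)(+5.0)+(7.7 × 10⁻⁴)(+3.72) = 1.8 × 10⁻³ → stable
  111–151 m: −αΔT+βΔS = −(2.2 × 10⁻⁴)(-6.2)+(7.7 × 10⁻⁴)(-3.05) = -9.8 × 10⁻⁴ → UNSTABLE
  151–182 m: −αΔT+βΔS = −(2.2 × 10⁻⁴)(+2.5)+(7.7 × 10⁻⁴)(+1.60) = 6.8 × 10⁻⁴ → stable
The 111–151 m interval has Δρ < 0: lighter water underlies denser water.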